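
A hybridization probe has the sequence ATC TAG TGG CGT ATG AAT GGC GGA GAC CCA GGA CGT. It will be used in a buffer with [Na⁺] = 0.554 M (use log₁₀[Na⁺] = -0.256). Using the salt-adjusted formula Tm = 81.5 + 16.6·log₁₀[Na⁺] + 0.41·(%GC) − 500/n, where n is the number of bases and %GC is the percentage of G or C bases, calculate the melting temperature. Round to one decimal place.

Length n = 36. Base counts: T=7, C=7, G=13, A=9
G+C = 20, so %GC = 20/36 × 100 = 55.556%
Salt term: 16.6 × (-0.256) = -4.25
GC term: 0.41 × 55.556 = 22.778; length term: −500/36 = −13.889
Tm = 81.5 + (-4.25) + 22.778 − 13.889 = 86.139 → 86.1°C

86.1°C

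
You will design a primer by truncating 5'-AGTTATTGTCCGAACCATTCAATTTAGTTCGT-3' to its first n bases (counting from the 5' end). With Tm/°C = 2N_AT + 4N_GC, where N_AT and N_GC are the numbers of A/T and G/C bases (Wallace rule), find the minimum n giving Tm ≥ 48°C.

First 16 bases: AGTTATTGTCCGAACC → Tm = 46°C (< 48°C)
First 17 bases: AGTTATTGTCCGAACCA → Tm = 48°C (≥ 48°C)
Each additional base adds 2°C (A/T) or 4°C (G/C), so Tm is non-decreasing in n; n = 17 is the first length to reach 48°C.

n = 17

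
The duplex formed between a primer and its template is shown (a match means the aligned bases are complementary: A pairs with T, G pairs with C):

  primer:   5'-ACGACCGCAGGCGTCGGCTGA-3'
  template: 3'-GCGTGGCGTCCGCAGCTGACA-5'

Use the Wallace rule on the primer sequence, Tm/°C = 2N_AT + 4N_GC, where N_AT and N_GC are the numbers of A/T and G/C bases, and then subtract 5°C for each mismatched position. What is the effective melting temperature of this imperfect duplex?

47°C

Primer base counts: A=4, T=2, G=8, C=7 → A+T=6, G+C=15
Perfect-match Tm = 2(6) + 4(15) = 12 + 60 = 72°C
Mismatches (positions where the bases are not complementary): 5 (at positions 1, 2, 3, 17, 21)
Effective Tm = 72 − 5×5 = 72 − 25 = 47°C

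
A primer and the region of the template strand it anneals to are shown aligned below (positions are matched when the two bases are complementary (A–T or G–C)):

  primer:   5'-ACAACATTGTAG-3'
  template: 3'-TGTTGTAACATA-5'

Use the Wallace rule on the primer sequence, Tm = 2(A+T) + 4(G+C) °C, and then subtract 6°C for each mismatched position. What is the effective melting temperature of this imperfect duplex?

26°C

Primer base counts: A=5, T=3, G=2, C=2 → A+T=8, G+C=4
Perfect-match Tm = 2(8) + 4(4) = 16 + 16 = 32°C
Mismatches (positions where the bases are not complementary): 1 (at position 12)
Effective Tm = 32 − 1×6 = 32 − 6 = 26°C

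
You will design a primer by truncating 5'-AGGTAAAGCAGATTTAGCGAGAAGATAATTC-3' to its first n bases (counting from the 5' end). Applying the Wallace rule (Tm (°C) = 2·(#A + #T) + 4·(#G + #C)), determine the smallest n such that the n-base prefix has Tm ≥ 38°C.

n = 14

First 13 bases: AGGTAAAGCAGAT → Tm = 36°C (< 38°C)
First 14 bases: AGGTAAAGCAGATT → Tm = 38°C (≥ 38°C)
Each additional base adds 2°C (A/T) or 4°C (G/C), so Tm is non-decreasing in n; n = 14 is the first length to reach 38°C.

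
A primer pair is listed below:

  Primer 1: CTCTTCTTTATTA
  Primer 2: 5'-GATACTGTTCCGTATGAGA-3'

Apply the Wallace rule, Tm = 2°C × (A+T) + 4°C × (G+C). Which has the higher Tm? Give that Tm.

Primer 2, 54°C

Primer 1: A+T=10, G+C=3 → Tm = 2(10)+4(3) = 32°C
Primer 2: A+T=11, G+C=8 → Tm = 2(11)+4(8) = 54°C
32°C vs 54°C → primer 2 is higher.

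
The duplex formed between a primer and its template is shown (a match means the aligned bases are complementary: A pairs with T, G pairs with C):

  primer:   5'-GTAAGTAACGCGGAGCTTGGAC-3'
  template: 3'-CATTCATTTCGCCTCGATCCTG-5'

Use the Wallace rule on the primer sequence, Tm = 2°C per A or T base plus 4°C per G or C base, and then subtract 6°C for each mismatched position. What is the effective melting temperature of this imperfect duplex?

56°C

Primer base counts: A=6, T=4, G=8, C=4 → A+T=10, G+C=12
Perfect-match Tm = 2(10) + 4(12) = 20 + 48 = 68°C
Mismatches (positions where the bases are not complementary): 2 (at positions 9, 18)
Effective Tm = 68 − 2×6 = 68 − 12 = 56°C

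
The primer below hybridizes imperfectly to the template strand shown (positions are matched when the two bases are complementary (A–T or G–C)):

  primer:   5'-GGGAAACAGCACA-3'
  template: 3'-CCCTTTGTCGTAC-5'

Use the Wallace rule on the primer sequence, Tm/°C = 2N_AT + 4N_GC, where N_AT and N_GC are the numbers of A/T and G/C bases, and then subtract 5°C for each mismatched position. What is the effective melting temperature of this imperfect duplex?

30°C

Primer base counts: A=6, T=0, G=4, C=3 → A+T=6, G+C=7
Perfect-match Tm = 2(6) + 4(7) = 12 + 28 = 40°C
Mismatches (positions where the bases are not complementary): 2 (at positions 12, 13)
Effective Tm = 40 − 2×5 = 40 − 10 = 30°C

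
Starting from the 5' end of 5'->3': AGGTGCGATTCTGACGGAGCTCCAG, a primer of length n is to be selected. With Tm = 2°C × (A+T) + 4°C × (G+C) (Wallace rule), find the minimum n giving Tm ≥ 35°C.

n = 12

First 11 bases: AGGTGCGATTC → Tm = 34°C (< 35°C)
First 12 bases: AGGTGCGATTCT → Tm = 36°C (≥ 35°C)
Since every base adds ≥2°C, Tm only increases with n, so the threshold is first crossed at n = 12.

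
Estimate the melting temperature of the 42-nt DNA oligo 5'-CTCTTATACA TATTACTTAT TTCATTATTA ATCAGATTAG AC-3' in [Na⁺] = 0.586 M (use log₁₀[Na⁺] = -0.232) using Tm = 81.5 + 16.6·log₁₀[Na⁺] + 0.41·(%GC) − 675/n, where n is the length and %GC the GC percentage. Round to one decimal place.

Length n = 42. Scanning the sequence gives G=2, C=7, T=19, A=14.
G+C = 9, so %GC = 9/42 × 100 = 21.429%
Salt term: 16.6 × (-0.232) = -3.851
GC term: 0.41 × 21.429 = 8.786; length term: −675/42 = −16.071
Tm = 81.5 + (-3.851) + 8.786 − 16.071 = 70.364 → 70.4°C

70.4°C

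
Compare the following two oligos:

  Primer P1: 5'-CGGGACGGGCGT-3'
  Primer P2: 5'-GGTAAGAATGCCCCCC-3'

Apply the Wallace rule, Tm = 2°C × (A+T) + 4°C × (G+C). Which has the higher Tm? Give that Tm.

Primer P1: A+T=2, G+C=10 → Tm = 2(2)+4(10) = 44°C
Primer P2: A+T=6, G+C=10 → Tm = 2(6)+4(10) = 52°C
44°C vs 52°C → primer P2 is higher.

Primer P2, 52°C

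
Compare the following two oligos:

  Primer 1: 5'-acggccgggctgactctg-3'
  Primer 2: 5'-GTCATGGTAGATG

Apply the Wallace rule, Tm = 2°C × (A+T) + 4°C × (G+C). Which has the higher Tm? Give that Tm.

Primer 1: A+T=5, G+C=13 → Tm = 2(5)+4(13) = 62°C
Primer 2: A+T=7, G+C=6 → Tm = 2(7)+4(6) = 38°C
62°C vs 38°C → primer 1 is higher.

Primer 1, 62°C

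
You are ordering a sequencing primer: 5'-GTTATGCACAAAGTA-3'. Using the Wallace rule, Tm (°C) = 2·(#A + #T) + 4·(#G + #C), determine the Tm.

Scanning the sequence gives G=3, T=4, C=2, A=6.
A+T = 10, G+C = 5
Tm = 4·5 + 2·10 = 20 + 20 = 40°C

40°C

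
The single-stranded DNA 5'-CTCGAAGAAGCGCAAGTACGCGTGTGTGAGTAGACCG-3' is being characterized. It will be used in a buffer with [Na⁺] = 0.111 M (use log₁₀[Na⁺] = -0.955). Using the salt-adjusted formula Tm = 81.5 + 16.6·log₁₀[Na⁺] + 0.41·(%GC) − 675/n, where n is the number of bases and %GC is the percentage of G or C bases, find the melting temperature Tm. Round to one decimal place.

70.7°C

Length n = 37. Scanning the sequence gives C=8, G=13, T=6, A=10.
G+C = 21, so %GC = 21/37 × 100 = 56.757%
Salt term: 16.6 × (-0.955) = -15.853
GC term: 0.41 × 56.757 = 23.27; length term: −675/37 = −18.243
Tm = 81.5 + (-15.853) + 23.27 − 18.243 = 70.674 → 70.7°C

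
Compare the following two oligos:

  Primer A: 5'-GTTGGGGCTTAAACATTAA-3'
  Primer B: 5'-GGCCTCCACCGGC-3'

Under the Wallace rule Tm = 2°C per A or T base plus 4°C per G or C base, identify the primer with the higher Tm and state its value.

Primer A, 52°C

Primer A: A+T=12, G+C=7 → Tm = 2(12)+4(7) = 52°C
Primer B: A+T=2, G+C=11 → Tm = 2(2)+4(11) = 48°C
52°C vs 48°C → primer A is higher.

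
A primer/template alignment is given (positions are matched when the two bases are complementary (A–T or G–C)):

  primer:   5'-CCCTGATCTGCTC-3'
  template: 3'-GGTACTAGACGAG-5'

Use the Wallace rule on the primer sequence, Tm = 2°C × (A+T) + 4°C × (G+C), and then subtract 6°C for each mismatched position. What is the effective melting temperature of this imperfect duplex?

Primer base counts: A=1, T=4, G=2, C=6 → A+T=5, G+C=8
Perfect-match Tm = 2(5) + 4(8) = 10 + 32 = 42°C
Mismatches (positions where the bases are not complementary): 1 (at position 3)
Effective Tm = 42 − 1×6 = 42 − 6 = 36°C

36°C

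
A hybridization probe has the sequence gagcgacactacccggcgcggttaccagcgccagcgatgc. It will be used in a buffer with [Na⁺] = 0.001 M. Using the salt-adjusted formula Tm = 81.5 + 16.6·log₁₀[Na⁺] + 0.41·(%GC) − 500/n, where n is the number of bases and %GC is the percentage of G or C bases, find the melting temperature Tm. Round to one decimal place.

Length n = 40. Counting bases: A=8, G=13, C=15, T=4
G+C = 28, so %GC = 28/40 × 100 = 70%
Salt term: 16.6 × (-3) = -49.8
GC term: 0.41 × 70 = 28.7; length term: −500/40 = −12.5
Tm = 81.5 + (-49.8) + 28.7 − 12.5 = 47.9 → 47.9°C

47.9°C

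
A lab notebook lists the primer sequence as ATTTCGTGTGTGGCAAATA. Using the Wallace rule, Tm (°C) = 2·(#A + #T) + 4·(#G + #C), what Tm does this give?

52°C

Base counts: G=5, A=5, T=7, C=2
A+T = 12, G+C = 7
Tm = 4·7 + 2·12 = 28 + 24 = 52°C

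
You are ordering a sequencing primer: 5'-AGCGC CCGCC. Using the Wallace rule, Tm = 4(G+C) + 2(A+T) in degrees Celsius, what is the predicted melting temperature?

Counting bases: G=3, C=6, T=0, A=1
AT pairs contribute 1, GC pairs contribute 9.
Tm = 2(1) + 4(9) = 2 + 36 = 38°C

38°C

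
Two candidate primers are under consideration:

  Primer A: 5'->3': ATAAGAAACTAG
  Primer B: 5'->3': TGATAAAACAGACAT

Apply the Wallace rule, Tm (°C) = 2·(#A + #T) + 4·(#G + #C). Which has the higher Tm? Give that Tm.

Primer A: A+T=9, G+C=3 → Tm = 2(9)+4(3) = 30°C
Primer B: A+T=11, G+C=4 → Tm = 2(11)+4(4) = 38°C
30°C vs 38°C → primer B is higher.

Primer B, 38°C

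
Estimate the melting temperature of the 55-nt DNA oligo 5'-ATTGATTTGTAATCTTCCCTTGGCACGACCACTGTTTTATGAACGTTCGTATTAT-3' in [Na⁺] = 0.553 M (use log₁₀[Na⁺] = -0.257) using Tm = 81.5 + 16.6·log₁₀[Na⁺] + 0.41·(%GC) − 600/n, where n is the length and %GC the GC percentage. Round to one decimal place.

Length n = 55. G=9, A=12, T=23, C=11
G+C = 20, so %GC = 20/55 × 100 = 36.364%
Salt term: 16.6 × (-0.257) = -4.266
GC term: 0.41 × 36.364 = 14.909; length term: −600/55 = −10.909
Tm = 81.5 + (-4.266) + 14.909 − 10.909 = 81.234 → 81.2°C

81.2°C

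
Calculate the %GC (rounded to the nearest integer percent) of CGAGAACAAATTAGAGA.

Scanning the sequence gives C=2, T=2, G=4, A=9.
G+C = 4 + 2 = 6 out of 17 bases
%GC = 6/17 × 100 = 35.29% ≈ 35%

35%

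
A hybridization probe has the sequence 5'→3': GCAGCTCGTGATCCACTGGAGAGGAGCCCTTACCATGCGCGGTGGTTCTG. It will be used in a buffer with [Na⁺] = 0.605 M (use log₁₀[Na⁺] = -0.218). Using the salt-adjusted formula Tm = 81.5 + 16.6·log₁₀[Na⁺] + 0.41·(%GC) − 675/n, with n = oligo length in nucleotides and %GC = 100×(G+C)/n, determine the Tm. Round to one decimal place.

Length n = 50. Base counts: G=17, A=8, C=14, T=11
G+C = 31, so %GC = 31/50 × 100 = 62%
Salt term: 16.6 × (-0.218) = -3.619
GC term: 0.41 × 62 = 25.42; length term: −675/50 = −13.5
Tm = 81.5 + (-3.619) + 25.42 − 13.5 = 89.801 → 89.8°C

89.8°C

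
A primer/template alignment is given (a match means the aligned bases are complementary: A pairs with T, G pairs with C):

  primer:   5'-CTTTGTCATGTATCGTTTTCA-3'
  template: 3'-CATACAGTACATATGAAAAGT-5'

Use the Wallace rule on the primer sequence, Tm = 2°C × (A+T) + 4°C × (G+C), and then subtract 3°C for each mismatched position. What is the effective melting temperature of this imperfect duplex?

44°C

Primer base counts: A=3, T=11, G=3, C=4 → A+T=14, G+C=7
Perfect-match Tm = 2(14) + 4(7) = 28 + 28 = 56°C
Mismatches (positions where the bases are not complementary): 4 (at positions 1, 3, 14, 15)
Effective Tm = 56 − 4×3 = 56 − 12 = 44°C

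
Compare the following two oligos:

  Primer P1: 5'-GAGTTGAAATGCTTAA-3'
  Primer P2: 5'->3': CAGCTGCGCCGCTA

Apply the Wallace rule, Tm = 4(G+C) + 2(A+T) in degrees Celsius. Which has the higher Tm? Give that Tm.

Primer P1: A+T=11, G+C=5 → Tm = 2(11)+4(5) = 42°C
Primer P2: A+T=4, G+C=10 → Tm = 2(4)+4(10) = 48°C
42°C vs 48°C → primer P2 is higher.

Primer P2, 48°C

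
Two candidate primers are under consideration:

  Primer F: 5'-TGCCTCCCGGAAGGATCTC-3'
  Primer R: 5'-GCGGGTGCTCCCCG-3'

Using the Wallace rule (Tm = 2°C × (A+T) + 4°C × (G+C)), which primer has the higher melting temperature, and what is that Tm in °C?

Primer F: A+T=7, G+C=12 → Tm = 2(7)+4(12) = 62°C
Primer R: A+T=2, G+C=12 → Tm = 2(2)+4(12) = 52°C
62°C vs 52°C → primer F is higher.

Primer F, 62°C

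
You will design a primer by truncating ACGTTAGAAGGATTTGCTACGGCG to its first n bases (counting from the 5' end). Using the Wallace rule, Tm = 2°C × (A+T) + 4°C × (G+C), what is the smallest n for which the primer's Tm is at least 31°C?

n = 11

First 10 bases: ACGTTAGAAG → Tm = 28°C (< 31°C)
First 11 bases: ACGTTAGAAGG → Tm = 32°C (≥ 31°C)
Each additional base adds 2°C (A/T) or 4°C (G/C), so Tm is non-decreasing in n; n = 11 is the first length to reach 31°C.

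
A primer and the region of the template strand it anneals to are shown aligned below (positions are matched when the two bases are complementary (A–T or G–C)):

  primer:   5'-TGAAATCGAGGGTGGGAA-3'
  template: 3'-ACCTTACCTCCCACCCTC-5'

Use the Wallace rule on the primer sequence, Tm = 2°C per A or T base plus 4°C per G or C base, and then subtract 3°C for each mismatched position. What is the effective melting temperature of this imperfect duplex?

Primer base counts: A=6, T=3, G=8, C=1 → A+T=9, G+C=9
Perfect-match Tm = 2(9) + 4(9) = 18 + 36 = 54°C
Mismatches (positions where the bases are not complementary): 3 (at positions 3, 7, 18)
Effective Tm = 54 − 3×3 = 54 − 9 = 45°C

45°C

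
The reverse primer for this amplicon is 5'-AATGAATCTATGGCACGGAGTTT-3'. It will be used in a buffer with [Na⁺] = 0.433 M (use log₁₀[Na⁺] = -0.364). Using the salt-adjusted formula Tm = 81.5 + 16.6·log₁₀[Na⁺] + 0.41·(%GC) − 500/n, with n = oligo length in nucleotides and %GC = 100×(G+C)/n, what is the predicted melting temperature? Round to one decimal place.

69.8°C

Length n = 23. Base counts: T=7, A=7, G=6, C=3
G+C = 9, so %GC = 9/23 × 100 = 39.13%
Salt term: 16.6 × (-0.364) = -6.042
GC term: 0.41 × 39.13 = 16.043; length term: −500/23 = −21.739
Tm = 81.5 + (-6.042) + 16.043 − 21.739 = 69.762 → 69.8°C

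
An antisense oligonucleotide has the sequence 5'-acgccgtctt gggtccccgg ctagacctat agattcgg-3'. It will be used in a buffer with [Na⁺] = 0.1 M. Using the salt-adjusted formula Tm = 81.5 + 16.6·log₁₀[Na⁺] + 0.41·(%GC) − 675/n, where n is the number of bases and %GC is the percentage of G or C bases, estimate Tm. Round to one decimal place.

72.0°C

Length n = 38. Counting bases: C=12, A=6, T=9, G=11
G+C = 23, so %GC = 23/38 × 100 = 60.526%
Salt term: 16.6 × (-1) = -16.6
GC term: 0.41 × 60.526 = 24.816; length term: −675/38 = −17.763
Tm = 81.5 + (-16.6) + 24.816 − 17.763 = 71.953 → 72.0°C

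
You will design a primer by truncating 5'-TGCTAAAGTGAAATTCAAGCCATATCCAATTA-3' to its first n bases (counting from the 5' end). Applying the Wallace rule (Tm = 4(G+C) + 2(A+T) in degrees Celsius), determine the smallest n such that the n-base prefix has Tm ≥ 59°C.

First 21 bases: TGCTAAAGTGAAATTCAAGCC → Tm = 58°C (< 59°C)
First 22 bases: TGCTAAAGTGAAATTCAAGCCA → Tm = 60°C (≥ 59°C)
Since every base adds ≥2°C, Tm only increases with n, so the threshold is first crossed at n = 22.

n = 22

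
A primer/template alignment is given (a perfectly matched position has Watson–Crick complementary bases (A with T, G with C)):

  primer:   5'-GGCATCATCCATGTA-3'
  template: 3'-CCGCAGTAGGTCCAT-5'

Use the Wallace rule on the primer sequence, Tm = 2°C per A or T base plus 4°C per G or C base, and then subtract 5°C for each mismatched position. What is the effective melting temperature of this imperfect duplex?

Primer base counts: A=4, T=4, G=3, C=4 → A+T=8, G+C=7
Perfect-match Tm = 2(8) + 4(7) = 16 + 28 = 44°C
Mismatches (positions where the bases are not complementary): 2 (at positions 4, 12)
Effective Tm = 44 − 2×5 = 44 − 10 = 34°C

34°C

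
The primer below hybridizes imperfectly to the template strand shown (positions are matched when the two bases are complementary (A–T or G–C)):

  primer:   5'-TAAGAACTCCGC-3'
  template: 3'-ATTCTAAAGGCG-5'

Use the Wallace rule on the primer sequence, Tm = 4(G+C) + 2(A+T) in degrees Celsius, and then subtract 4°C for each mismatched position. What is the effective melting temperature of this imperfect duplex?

28°C

Primer base counts: A=4, T=2, G=2, C=4 → A+T=6, G+C=6
Perfect-match Tm = 2(6) + 4(6) = 12 + 24 = 36°C
Mismatches (positions where the bases are not complementary): 2 (at positions 6, 7)
Effective Tm = 36 − 2×4 = 36 − 8 = 28°C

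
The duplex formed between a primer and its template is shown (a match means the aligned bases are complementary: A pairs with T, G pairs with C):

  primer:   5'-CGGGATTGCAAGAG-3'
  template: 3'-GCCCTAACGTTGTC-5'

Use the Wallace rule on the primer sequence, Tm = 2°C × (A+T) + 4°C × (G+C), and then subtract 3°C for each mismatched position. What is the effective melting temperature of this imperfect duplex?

41°C

Primer base counts: A=4, T=2, G=6, C=2 → A+T=6, G+C=8
Perfect-match Tm = 2(6) + 4(8) = 12 + 32 = 44°C
Mismatches (positions where the bases are not complementary): 1 (at position 12)
Effective Tm = 44 − 1×3 = 44 − 3 = 41°C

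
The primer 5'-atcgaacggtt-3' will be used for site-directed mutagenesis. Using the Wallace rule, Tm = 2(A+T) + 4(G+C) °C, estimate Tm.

Scanning the sequence gives C=2, T=3, A=3, G=3.
A+T = 6, G+C = 5
Tm = 4·5 + 2·6 = 20 + 12 = 32°C

32°C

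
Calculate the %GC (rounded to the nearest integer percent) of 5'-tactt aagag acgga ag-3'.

41%

C=2, G=5, T=3, A=7
G+C = 5 + 2 = 7 out of 17 bases
%GC = 7/17 × 100 = 41.18% ≈ 41%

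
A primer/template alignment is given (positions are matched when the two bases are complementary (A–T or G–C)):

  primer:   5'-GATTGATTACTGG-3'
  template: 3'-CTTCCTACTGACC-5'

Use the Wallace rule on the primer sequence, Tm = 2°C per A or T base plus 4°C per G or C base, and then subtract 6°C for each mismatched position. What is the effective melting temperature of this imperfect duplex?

Primer base counts: A=3, T=5, G=4, C=1 → A+T=8, G+C=5
Perfect-match Tm = 2(8) + 4(5) = 16 + 20 = 36°C
Mismatches (positions where the bases are not complementary): 3 (at positions 3, 4, 8)
Effective Tm = 36 − 3×6 = 36 − 18 = 18°C

18°C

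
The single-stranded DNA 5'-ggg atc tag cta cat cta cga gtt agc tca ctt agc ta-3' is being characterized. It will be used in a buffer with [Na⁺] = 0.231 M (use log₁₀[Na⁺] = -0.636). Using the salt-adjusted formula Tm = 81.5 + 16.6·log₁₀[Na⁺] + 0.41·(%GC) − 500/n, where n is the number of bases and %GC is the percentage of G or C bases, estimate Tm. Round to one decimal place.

Length n = 38. A=10, G=8, T=11, C=9
G+C = 17, so %GC = 17/38 × 100 = 44.737%
Salt term: 16.6 × (-0.636) = -10.558
GC term: 0.41 × 44.737 = 18.342; length term: −500/38 = −13.158
Tm = 81.5 + (-10.558) + 18.342 − 13.158 = 76.126 → 76.1°C

76.1°C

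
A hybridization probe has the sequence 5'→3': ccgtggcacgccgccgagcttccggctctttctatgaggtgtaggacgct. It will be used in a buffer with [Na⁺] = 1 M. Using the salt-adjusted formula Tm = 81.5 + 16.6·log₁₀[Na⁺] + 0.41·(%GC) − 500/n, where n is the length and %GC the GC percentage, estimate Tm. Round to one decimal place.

97.7°C

Length n = 50. Scanning the sequence gives G=16, A=6, C=16, T=12.
G+C = 32, so %GC = 32/50 × 100 = 64%
Salt term: 16.6 × (0) = 0
GC term: 0.41 × 64 = 26.24; length term: −500/50 = −10
Tm = 81.5 + (0) + 26.24 − 10 = 97.74 → 97.7°C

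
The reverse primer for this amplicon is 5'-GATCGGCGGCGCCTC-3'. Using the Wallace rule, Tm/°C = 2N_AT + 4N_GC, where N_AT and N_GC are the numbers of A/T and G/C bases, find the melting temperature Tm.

54°C

Counting bases: T=2, G=6, A=1, C=6
A+T = 3, G+C = 12
Tm = 2(3) + 4(12) = 6 + 48 = 54°C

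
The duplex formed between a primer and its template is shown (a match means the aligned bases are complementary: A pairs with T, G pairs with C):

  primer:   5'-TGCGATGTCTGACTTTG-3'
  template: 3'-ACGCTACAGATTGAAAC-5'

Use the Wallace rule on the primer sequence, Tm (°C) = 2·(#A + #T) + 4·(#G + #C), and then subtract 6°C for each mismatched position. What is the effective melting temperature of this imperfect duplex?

Primer base counts: A=2, T=7, G=5, C=3 → A+T=9, G+C=8
Perfect-match Tm = 2(9) + 4(8) = 18 + 32 = 50°C
Mismatches (positions where the bases are not complementary): 1 (at position 11)
Effective Tm = 50 − 1×6 = 50 − 6 = 44°C

44°C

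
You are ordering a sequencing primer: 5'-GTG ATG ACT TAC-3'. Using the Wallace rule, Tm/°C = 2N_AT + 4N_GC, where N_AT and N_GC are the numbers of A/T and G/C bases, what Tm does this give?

34°C

Scanning the sequence gives T=4, G=3, A=3, C=2.
AT pairs contribute 7, GC pairs contribute 5.
Tm = 4·5 + 2·7 = 20 + 14 = 34°C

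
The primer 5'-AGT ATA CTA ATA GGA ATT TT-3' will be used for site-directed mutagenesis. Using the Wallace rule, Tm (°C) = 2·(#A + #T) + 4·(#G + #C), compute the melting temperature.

48°C

Counting bases: G=3, C=1, A=8, T=8
So N_AT = 16 and N_GC = 4.
Tm = 2×16 + 4×4 = 48°C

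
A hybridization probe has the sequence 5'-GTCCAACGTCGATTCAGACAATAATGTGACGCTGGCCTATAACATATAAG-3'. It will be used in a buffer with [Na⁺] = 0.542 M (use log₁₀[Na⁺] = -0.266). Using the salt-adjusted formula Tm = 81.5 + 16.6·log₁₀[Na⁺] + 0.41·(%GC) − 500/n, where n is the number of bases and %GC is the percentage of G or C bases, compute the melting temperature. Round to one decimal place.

Length n = 50. Counting bases: G=10, T=12, C=11, A=17
G+C = 21, so %GC = 21/50 × 100 = 42%
Salt term: 16.6 × (-0.266) = -4.416
GC term: 0.41 × 42 = 17.22; length term: −500/50 = −10
Tm = 81.5 + (-4.416) + 17.22 − 10 = 84.304 → 84.3°C

84.3°C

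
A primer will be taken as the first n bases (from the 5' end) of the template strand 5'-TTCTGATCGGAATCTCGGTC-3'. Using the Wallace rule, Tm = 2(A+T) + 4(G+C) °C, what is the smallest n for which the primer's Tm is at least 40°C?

First 13 bases: TTCTGATCGGAAT → Tm = 36°C (< 40°C)
First 14 bases: TTCTGATCGGAATC → Tm = 40°C (≥ 40°C)
Each additional base adds 2°C (A/T) or 4°C (G/C), so Tm is non-decreasing in n; n = 14 is the first length to reach 40°C.

n = 14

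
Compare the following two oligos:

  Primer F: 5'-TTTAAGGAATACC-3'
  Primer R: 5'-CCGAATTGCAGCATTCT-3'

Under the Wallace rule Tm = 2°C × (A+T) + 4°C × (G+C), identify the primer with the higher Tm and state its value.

Primer F: A+T=9, G+C=4 → Tm = 2(9)+4(4) = 34°C
Primer R: A+T=9, G+C=8 → Tm = 2(9)+4(8) = 50°C
34°C vs 50°C → primer R is higher.

Primer R, 50°C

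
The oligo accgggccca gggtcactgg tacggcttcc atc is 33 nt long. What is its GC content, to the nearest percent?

67%

C=12, G=10, T=6, A=5
G+C = 10 + 12 = 22 out of 33 bases
%GC = 22/33 × 100 = 66.67% ≈ 67%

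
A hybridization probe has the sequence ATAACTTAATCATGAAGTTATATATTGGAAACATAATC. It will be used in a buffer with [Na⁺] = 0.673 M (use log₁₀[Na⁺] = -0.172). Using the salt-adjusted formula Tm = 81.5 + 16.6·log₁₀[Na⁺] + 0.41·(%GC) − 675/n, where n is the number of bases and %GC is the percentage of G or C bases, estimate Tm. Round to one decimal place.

69.5°C

Length n = 38. Scanning the sequence gives A=17, C=4, G=4, T=13.
G+C = 8, so %GC = 8/38 × 100 = 21.053%
Salt term: 16.6 × (-0.172) = -2.855
GC term: 0.41 × 21.053 = 8.632; length term: −675/38 = −17.763
Tm = 81.5 + (-2.855) + 8.632 − 17.763 = 69.514 → 69.5°C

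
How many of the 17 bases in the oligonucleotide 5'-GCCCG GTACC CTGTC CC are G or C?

13

Scanning the sequence gives A=1, C=9, T=3, G=4.
G+C = 4 + 9 = 13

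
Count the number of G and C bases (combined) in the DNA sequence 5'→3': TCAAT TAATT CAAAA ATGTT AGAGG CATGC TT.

Counting bases: C=4, T=11, G=5, A=12
Total G or C: 5 + 4 = 9

9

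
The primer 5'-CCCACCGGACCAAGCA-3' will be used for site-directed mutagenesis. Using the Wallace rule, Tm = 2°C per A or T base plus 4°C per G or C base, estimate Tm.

G=3, C=8, A=5, T=0
So N_AT = 5 and N_GC = 11.
Tm = 4·11 + 2·5 = 44 + 10 = 54°C

54°C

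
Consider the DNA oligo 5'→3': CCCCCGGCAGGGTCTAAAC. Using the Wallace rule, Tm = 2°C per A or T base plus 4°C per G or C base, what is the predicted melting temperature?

64°C

Counting bases: A=4, C=8, T=2, G=5
So N_AT = 6 and N_GC = 13.
Tm = 2×6 + 4×13 = 64°C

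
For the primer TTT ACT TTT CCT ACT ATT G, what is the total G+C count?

5

C=4, A=3, T=11, G=1
G+C = 1 + 4 = 5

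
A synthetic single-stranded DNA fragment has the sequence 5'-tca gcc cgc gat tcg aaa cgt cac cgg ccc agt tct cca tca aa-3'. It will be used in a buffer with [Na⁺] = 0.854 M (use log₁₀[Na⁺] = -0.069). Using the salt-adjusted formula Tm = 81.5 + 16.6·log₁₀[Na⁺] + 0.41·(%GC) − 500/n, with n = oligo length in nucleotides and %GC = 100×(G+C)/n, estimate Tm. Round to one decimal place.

92.3°C

Length n = 44. Scanning the sequence gives T=8, G=8, A=11, C=17.
G+C = 25, so %GC = 25/44 × 100 = 56.818%
Salt term: 16.6 × (-0.069) = -1.145
GC term: 0.41 × 56.818 = 23.295; length term: −500/44 = −11.364
Tm = 81.5 + (-1.145) + 23.295 − 11.364 = 92.286 → 92.3°C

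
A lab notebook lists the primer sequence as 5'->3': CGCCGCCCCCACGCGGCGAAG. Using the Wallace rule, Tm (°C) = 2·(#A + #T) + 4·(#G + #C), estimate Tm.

Scanning the sequence gives A=3, T=0, G=7, C=11.
So N_AT = 3 and N_GC = 18.
Tm = 2×3 + 4×18 = 78°C

78°C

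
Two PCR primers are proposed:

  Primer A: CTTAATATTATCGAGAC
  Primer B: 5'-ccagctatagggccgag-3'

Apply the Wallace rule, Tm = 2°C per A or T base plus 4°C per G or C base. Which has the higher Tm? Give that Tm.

Primer A: A+T=12, G+C=5 → Tm = 2(12)+4(5) = 44°C
Primer B: A+T=6, G+C=11 → Tm = 2(6)+4(11) = 56°C
44°C vs 56°C → primer B is higher.

Primer B, 56°C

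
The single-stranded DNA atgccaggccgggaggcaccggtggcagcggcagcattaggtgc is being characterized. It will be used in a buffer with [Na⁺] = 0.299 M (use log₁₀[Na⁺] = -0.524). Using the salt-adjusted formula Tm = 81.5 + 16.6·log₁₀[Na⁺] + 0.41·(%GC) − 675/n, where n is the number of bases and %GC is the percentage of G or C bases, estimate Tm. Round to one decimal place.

Length n = 44. Counting bases: T=5, A=8, G=19, C=12
G+C = 31, so %GC = 31/44 × 100 = 70.455%
Salt term: 16.6 × (-0.524) = -8.698
GC term: 0.41 × 70.455 = 28.887; length term: −675/44 = −15.341
Tm = 81.5 + (-8.698) + 28.887 − 15.341 = 86.348 → 86.3°C

86.3°C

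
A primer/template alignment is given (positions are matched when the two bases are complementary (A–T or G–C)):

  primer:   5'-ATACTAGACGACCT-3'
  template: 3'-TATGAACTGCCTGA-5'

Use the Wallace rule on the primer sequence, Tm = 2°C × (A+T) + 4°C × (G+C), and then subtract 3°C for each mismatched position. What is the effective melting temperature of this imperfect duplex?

31°C

Primer base counts: A=5, T=3, G=2, C=4 → A+T=8, G+C=6
Perfect-match Tm = 2(8) + 4(6) = 16 + 24 = 40°C
Mismatches (positions where the bases are not complementary): 3 (at positions 6, 11, 12)
Effective Tm = 40 − 3×3 = 40 − 9 = 31°C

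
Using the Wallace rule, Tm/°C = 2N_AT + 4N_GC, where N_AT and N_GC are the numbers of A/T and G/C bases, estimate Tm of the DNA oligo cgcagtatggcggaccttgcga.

Scanning the sequence gives A=4, T=4, C=6, G=8.
A+T = 8, G+C = 14
Tm = 4·14 + 2·8 = 56 + 16 = 72°C

72°C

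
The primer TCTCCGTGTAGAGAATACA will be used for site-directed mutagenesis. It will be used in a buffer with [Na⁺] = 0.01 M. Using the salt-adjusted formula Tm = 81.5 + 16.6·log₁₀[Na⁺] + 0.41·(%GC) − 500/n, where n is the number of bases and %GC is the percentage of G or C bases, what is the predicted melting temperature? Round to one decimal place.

Length n = 19. Counting bases: T=5, A=6, C=4, G=4
G+C = 8, so %GC = 8/19 × 100 = 42.105%
Salt term: 16.6 × (-2) = -33.2
GC term: 0.41 × 42.105 = 17.263; length term: −500/19 = −26.316
Tm = 81.5 + (-33.2) + 17.263 − 26.316 = 39.247 → 39.2°C

39.2°C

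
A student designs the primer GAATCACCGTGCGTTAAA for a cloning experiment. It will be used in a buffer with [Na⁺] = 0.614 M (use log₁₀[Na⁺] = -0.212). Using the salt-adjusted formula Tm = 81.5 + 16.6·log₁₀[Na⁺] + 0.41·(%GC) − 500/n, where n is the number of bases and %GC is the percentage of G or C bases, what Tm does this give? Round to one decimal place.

Length n = 18. G=4, T=4, A=6, C=4
G+C = 8, so %GC = 8/18 × 100 = 44.444%
Salt term: 16.6 × (-0.212) = -3.519
GC term: 0.41 × 44.444 = 18.222; length term: −500/18 = −27.778
Tm = 81.5 + (-3.519) + 18.222 − 27.778 = 68.425 → 68.4°C

68.4°C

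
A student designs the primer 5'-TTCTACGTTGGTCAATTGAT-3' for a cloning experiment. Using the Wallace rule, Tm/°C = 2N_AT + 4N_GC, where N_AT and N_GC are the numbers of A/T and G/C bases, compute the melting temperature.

54°C

Counting bases: T=9, C=3, A=4, G=4
AT pairs contribute 13, GC pairs contribute 7.
Tm = 2×13 + 4×7 = 54°C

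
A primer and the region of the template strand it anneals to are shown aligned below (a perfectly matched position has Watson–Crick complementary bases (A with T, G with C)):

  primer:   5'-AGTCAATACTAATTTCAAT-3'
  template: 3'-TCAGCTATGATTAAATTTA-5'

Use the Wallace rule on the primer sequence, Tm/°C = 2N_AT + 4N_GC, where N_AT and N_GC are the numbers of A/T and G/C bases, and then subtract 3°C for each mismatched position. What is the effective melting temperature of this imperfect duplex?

Primer base counts: A=8, T=7, G=1, C=3 → A+T=15, G+C=4
Perfect-match Tm = 2(15) + 4(4) = 30 + 16 = 46°C
Mismatches (positions where the bases are not complementary): 2 (at positions 5, 16)
Effective Tm = 46 − 2×3 = 46 − 6 = 40°C

40°C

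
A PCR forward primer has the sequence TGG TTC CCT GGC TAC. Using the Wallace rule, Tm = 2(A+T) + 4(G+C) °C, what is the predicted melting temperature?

48°C

Counting bases: A=1, G=4, T=5, C=5
So N_AT = 6 and N_GC = 9.
Tm = 2×6 + 4×9 = 48°C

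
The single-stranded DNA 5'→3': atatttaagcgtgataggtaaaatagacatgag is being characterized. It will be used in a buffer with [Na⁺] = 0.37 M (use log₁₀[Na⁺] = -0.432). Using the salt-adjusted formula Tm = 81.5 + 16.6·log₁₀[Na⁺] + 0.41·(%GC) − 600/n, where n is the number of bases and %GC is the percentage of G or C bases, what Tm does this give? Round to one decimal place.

68.6°C

Length n = 33. Counting bases: C=2, T=9, G=8, A=14
G+C = 10, so %GC = 10/33 × 100 = 30.303%
Salt term: 16.6 × (-0.432) = -7.171
GC term: 0.41 × 30.303 = 12.424; length term: −600/33 = −18.182
Tm = 81.5 + (-7.171) + 12.424 − 18.182 = 68.571 → 68.6°C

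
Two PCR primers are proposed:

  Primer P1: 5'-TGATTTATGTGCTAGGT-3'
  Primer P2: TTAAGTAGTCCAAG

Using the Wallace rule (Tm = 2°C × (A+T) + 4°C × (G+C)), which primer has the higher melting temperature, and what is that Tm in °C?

Primer P1: A+T=11, G+C=6 → Tm = 2(11)+4(6) = 46°C
Primer P2: A+T=9, G+C=5 → Tm = 2(9)+4(5) = 38°C
46°C vs 38°C → primer P1 is higher.

Primer P1, 46°C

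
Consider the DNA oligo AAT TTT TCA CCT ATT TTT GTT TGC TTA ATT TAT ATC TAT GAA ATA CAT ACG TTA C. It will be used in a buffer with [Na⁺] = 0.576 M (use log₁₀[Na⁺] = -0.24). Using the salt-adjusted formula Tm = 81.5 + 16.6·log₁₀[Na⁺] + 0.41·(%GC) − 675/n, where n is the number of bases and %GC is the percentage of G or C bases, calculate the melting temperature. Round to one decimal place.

Length n = 55. Scanning the sequence gives A=16, G=4, T=27, C=8.
G+C = 12, so %GC = 12/55 × 100 = 21.818%
Salt term: 16.6 × (-0.24) = -3.984
GC term: 0.41 × 21.818 = 8.945; length term: −675/55 = −12.273
Tm = 81.5 + (-3.984) + 8.945 − 12.273 = 74.188 → 74.2°C

74.2°C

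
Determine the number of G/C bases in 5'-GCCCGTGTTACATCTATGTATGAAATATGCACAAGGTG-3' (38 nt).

16

Counting bases: A=11, C=7, G=9, T=11
Total G or C: 9 + 7 = 16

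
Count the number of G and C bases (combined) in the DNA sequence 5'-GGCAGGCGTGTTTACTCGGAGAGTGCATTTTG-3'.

Base counts: A=5, T=10, C=5, G=12
Total G or C: 12 + 5 = 17

17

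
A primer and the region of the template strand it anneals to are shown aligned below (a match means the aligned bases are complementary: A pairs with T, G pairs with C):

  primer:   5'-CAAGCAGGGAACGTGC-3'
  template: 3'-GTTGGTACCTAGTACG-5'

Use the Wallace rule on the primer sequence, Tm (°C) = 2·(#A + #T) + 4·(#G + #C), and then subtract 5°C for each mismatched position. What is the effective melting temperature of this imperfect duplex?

32°C

Primer base counts: A=5, T=1, G=6, C=4 → A+T=6, G+C=10
Perfect-match Tm = 2(6) + 4(10) = 12 + 40 = 52°C
Mismatches (positions where the bases are not complementary): 4 (at positions 4, 7, 11, 13)
Effective Tm = 52 − 4×5 = 52 − 20 = 32°C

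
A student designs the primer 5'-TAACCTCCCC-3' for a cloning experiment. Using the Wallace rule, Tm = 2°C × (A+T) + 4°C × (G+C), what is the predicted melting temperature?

Scanning the sequence gives G=0, C=6, A=2, T=2.
So N_AT = 4 and N_GC = 6.
Tm = 2(4) + 4(6) = 8 + 24 = 32°C

32°C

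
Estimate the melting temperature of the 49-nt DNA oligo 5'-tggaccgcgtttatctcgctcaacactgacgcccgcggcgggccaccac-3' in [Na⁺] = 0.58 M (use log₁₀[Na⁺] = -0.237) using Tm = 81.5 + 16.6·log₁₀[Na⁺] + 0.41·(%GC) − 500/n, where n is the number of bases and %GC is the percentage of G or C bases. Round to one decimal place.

Length n = 49. Scanning the sequence gives T=8, A=8, G=13, C=20.
G+C = 33, so %GC = 33/49 × 100 = 67.347%
Salt term: 16.6 × (-0.237) = -3.934
GC term: 0.41 × 67.347 = 27.612; length term: −500/49 = −10.204
Tm = 81.5 + (-3.934) + 27.612 − 10.204 = 94.974 → 95.0°C

95.0°C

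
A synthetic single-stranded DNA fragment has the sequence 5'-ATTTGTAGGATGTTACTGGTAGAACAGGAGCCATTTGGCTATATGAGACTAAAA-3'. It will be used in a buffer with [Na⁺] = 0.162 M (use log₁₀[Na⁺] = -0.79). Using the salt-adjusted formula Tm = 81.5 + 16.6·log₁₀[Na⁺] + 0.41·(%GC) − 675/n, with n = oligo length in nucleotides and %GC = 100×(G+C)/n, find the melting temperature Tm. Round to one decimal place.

71.1°C

Length n = 54. Base counts: C=6, G=14, A=18, T=16
G+C = 20, so %GC = 20/54 × 100 = 37.037%
Salt term: 16.6 × (-0.79) = -13.114
GC term: 0.41 × 37.037 = 15.185; length term: −675/54 = −12.5
Tm = 81.5 + (-13.114) + 15.185 − 12.5 = 71.071 → 71.1°C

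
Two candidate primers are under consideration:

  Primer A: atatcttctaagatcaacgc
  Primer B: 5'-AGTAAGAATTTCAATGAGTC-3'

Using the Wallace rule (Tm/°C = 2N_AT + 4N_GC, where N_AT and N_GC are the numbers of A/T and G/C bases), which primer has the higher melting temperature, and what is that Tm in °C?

Primer A, 54°C

Primer A: A+T=13, G+C=7 → Tm = 2(13)+4(7) = 54°C
Primer B: A+T=14, G+C=6 → Tm = 2(14)+4(6) = 52°C
54°C vs 52°C → primer A is higher.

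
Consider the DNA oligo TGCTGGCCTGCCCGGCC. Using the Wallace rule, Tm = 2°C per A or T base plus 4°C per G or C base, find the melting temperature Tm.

T=3, A=0, G=6, C=8
A+T = 3, G+C = 14
Tm = 2(3) + 4(14) = 6 + 56 = 62°C

62°C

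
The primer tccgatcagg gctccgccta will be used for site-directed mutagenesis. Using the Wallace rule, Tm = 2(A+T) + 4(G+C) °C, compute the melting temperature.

Scanning the sequence gives G=5, C=8, T=4, A=3.
So N_AT = 7 and N_GC = 13.
Tm = 2×7 + 4×13 = 66°C

66°C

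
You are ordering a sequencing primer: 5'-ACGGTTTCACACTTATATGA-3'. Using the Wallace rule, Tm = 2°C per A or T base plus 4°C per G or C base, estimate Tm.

Base counts: G=3, A=6, T=7, C=4
AT pairs contribute 13, GC pairs contribute 7.
Tm = 2(13) + 4(7) = 26 + 28 = 54°C

54°C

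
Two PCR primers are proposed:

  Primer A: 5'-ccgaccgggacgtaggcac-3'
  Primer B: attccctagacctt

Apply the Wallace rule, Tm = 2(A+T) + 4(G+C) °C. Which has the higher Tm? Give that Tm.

Primer A, 66°C

Primer A: A+T=5, G+C=14 → Tm = 2(5)+4(14) = 66°C
Primer B: A+T=8, G+C=6 → Tm = 2(8)+4(6) = 40°C
66°C vs 40°C → primer A is higher.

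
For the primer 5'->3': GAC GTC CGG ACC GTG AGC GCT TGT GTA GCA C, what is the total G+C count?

20

G=11, A=5, C=9, T=6
G+C = 11 + 9 = 20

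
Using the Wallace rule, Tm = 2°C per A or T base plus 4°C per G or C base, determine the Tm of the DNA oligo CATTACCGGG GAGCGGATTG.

Counting bases: A=4, C=4, G=8, T=4
AT pairs contribute 8, GC pairs contribute 12.
Tm = 2(8) + 4(12) = 16 + 48 = 64°C

64°C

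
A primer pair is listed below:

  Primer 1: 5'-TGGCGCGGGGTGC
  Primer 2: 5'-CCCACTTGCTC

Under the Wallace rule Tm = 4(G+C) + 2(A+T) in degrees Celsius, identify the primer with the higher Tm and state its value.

Primer 1: A+T=2, G+C=11 → Tm = 2(2)+4(11) = 48°C
Primer 2: A+T=4, G+C=7 → Tm = 2(4)+4(7) = 36°C
48°C vs 36°C → primer 1 is higher.

Primer 1, 48°C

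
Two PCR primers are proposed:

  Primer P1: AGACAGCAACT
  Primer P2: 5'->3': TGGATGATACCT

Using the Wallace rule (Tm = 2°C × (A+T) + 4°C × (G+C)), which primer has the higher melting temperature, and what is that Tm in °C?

Primer P1: A+T=6, G+C=5 → Tm = 2(6)+4(5) = 32°C
Primer P2: A+T=7, G+C=5 → Tm = 2(7)+4(5) = 34°C
32°C vs 34°C → primer P2 is higher.

Primer P2, 34°C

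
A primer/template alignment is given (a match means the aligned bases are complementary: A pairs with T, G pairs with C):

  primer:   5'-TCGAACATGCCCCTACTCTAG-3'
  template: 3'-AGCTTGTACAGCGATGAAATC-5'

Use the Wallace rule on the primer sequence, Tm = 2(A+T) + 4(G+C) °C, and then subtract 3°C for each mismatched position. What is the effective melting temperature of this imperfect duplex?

55°C

Primer base counts: A=5, T=5, G=3, C=8 → A+T=10, G+C=11
Perfect-match Tm = 2(10) + 4(11) = 20 + 44 = 64°C
Mismatches (positions where the bases are not complementary): 3 (at positions 10, 12, 18)
Effective Tm = 64 − 3×3 = 64 − 9 = 55°C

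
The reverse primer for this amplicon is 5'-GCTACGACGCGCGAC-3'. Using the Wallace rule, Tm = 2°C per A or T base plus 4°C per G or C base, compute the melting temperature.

52°C

Base counts: T=1, C=6, A=3, G=5
So N_AT = 4 and N_GC = 11.
Tm = 4·11 + 2·4 = 44 + 8 = 52°C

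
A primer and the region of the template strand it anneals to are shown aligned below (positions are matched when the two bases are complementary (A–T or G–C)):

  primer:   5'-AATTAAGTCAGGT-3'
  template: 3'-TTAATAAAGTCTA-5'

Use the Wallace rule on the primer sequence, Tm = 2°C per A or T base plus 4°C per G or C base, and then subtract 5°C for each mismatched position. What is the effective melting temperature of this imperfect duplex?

Primer base counts: A=5, T=4, G=3, C=1 → A+T=9, G+C=4
Perfect-match Tm = 2(9) + 4(4) = 18 + 16 = 34°C
Mismatches (positions where the bases are not complementary): 3 (at positions 6, 7, 12)
Effective Tm = 34 − 3×5 = 34 − 15 = 19°C

19°C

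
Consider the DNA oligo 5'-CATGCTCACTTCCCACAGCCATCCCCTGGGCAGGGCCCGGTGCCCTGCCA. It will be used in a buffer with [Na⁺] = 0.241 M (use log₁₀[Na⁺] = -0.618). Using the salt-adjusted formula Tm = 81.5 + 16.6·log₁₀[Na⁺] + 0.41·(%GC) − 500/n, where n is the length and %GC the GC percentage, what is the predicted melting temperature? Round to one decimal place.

89.9°C

Length n = 50. A=7, G=12, T=8, C=23
G+C = 35, so %GC = 35/50 × 100 = 70%
Salt term: 16.6 × (-0.618) = -10.259
GC term: 0.41 × 70 = 28.7; length term: −500/50 = −10
Tm = 81.5 + (-10.259) + 28.7 − 10 = 89.941 → 89.9°C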